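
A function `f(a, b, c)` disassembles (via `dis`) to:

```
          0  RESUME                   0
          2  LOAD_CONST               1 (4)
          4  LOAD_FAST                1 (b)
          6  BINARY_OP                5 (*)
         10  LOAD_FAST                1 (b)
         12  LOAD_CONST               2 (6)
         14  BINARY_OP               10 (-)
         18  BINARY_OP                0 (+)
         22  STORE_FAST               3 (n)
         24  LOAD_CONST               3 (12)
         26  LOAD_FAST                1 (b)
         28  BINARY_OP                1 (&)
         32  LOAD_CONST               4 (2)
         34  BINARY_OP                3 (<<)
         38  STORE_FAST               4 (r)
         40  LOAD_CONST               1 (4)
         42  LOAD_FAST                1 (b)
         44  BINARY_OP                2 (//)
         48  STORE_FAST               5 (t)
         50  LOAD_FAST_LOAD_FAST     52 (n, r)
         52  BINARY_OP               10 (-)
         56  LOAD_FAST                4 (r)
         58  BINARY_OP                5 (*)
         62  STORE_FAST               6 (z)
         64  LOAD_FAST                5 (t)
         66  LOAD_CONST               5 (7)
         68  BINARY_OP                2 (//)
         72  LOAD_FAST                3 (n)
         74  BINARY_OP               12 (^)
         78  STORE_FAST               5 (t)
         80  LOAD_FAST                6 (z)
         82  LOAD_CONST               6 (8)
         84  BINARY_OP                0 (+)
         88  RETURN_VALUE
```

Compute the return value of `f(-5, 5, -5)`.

56

LOAD_CONST → push 4. Stack: [4]
LOAD_FAST b → push 5. Stack: [4, 5]
BINARY_OP * → 4 * 5 = 20. Stack: [20]
LOAD_FAST b → push 5. Stack: [20, 5]
LOAD_CONST → push 6. Stack: [20, 5, 6]
BINARY_OP - → 5 - 6 = -1. Stack: [20, -1]
BINARY_OP + → 20 + -1 = 19. Stack: [19]
STORE_FAST n → n=19. Stack: []
LOAD_CONST → push 12. Stack: [12]
LOAD_FAST b → push 5. Stack: [12, 5]
BINARY_OP & → 12 & 5 = 4. Stack: [4]
LOAD_CONST → push 2. Stack: [4, 2]
BINARY_OP << → 4 << 2 = 16. Stack: [16]
STORE_FAST r → r=16. Stack: []
LOAD_CONST → push 4. Stack: [4]
LOAD_FAST b → push 5. Stack: [4, 5]
BINARY_OP // → 4 // 5 = 0. Stack: [0]
STORE_FAST t → t=0. Stack: []
LOAD_FAST_LOAD_FAST n,r → push 19,16. Stack: [19, 16]
BINARY_OP - → 19 - 16 = 3. Stack: [3]
LOAD_FAST r → push 16. Stack: [3, 16]
BINARY_OP * → 3 * 16 = 48. Stack: [48]
STORE_FAST z → z=48. Stack: []
LOAD_FAST t → push 0. Stack: [0]
LOAD_CONST → push 7. Stack: [0, 7]
BINARY_OP // → 0 // 7 = 0. Stack: [0]
LOAD_FAST n → push 19. Stack: [0, 19]
BINARY_OP ^ → 0 ^ 19 = 19. Stack: [19]
STORE_FAST t → t=19. Stack: []
LOAD_FAST z → push 48. Stack: [48]
LOAD_CONST → push 8. Stack: [48, 8]
BINARY_OP + → 48 + 8 = 56. Stack: [56]
RETURN_VALUE → return 56.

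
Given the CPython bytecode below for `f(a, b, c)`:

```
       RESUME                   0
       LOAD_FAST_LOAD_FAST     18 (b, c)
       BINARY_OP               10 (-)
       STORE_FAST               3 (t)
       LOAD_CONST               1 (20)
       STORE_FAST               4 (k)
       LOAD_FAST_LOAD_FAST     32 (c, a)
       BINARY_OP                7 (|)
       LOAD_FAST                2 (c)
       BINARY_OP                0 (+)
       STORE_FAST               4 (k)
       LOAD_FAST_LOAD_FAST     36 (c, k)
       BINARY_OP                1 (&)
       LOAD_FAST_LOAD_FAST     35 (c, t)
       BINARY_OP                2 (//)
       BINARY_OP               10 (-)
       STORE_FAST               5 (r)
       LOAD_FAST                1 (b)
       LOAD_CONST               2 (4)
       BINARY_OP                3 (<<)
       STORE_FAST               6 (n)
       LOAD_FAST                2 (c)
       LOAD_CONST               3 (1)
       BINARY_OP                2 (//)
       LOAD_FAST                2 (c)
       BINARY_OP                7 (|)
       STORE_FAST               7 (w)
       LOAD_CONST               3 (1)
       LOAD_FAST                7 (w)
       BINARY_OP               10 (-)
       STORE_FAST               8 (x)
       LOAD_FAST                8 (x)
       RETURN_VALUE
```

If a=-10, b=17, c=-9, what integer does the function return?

LOAD_FAST_LOAD_FAST b,c → push 17,-9. Stack: [17, -9]
BINARY_OP - → 17 - -9 = 26. Stack: [26]
STORE_FAST t → t=26. Stack: []
LOAD_CONST → push 20. Stack: [20]
STORE_FAST k → k=20. Stack: []
LOAD_FAST_LOAD_FAST c,a → push -9,-10. Stack: [-9, -10]
BINARY_OP | → -9 | -10 = -9. Stack: [-9]
LOAD_FAST c → push -9. Stack: [-9, -9]
BINARY_OP + → -9 + -9 = -18. Stack: [-18]
STORE_FAST k → k=-18. Stack: []
LOAD_FAST_LOAD_FAST c,k → push -9,-18. Stack: [-9, -18]
BINARY_OP & → -9 & -18 = -26. Stack: [-26]
LOAD_FAST_LOAD_FAST c,t → push -9,26. Stack: [-26, -9, 26]
BINARY_OP // → -9 // 26 = -1. Stack: [-26, -1]
BINARY_OP - → -26 - -1 = -25. Stack: [-25]
STORE_FAST r → r=-25. Stack: []
LOAD_FAST b → push 17. Stack: [17]
LOAD_CONST → push 4. Stack: [17, 4]
BINARY_OP << → 17 << 4 = 272. Stack: [272]
STORE_FAST n → n=272. Stack: []
LOAD_FAST c → push -9. Stack: [-9]
LOAD_CONST → push 1. Stack: [-9, 1]
BINARY_OP // → -9 // 1 = -9. Stack: [-9]
LOAD_FAST c → push -9. Stack: [-9, -9]
BINARY_OP | → -9 | -9 = -9. Stack: [-9]
STORE_FAST w → w=-9. Stack: []
LOAD_CONST → push 1. Stack: [1]
LOAD_FAST w → push -9. Stack: [1, -9]
BINARY_OP - → 1 - -9 = 10. Stack: [10]
STORE_FAST x → x=10. Stack: []
LOAD_FAST x → push 10. Stack: [10]
RETURN_VALUE → return 10.

10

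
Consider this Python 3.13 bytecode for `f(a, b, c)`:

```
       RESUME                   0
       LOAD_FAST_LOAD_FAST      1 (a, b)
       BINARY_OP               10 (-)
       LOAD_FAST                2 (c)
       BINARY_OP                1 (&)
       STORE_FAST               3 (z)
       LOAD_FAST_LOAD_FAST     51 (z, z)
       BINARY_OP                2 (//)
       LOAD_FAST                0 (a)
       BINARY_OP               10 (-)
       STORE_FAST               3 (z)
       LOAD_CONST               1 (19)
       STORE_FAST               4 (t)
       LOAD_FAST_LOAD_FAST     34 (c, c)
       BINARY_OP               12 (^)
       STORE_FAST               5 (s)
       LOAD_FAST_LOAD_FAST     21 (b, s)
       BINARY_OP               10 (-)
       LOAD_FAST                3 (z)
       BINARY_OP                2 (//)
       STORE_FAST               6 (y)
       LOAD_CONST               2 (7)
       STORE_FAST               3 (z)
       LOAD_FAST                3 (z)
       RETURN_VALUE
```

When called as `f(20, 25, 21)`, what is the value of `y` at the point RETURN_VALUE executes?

-2

LOAD_FAST_LOAD_FAST a,b → push 20,25. Stack: [20, 25]
BINARY_OP - → 20 - 25 = -5. Stack: [-5]
LOAD_FAST c → push 21. Stack: [-5, 21]
BINARY_OP & → -5 & 21 = 17. Stack: [17]
STORE_FAST z → z=17. Stack: []
LOAD_FAST_LOAD_FAST z,z → push 17,17. Stack: [17, 17]
BINARY_OP // → 17 // 17 = 1. Stack: [1]
LOAD_FAST a → push 20. Stack: [1, 20]
BINARY_OP - → 1 - 20 = -19. Stack: [-19]
STORE_FAST z → z=-19. Stack: []
LOAD_CONST → push 19. Stack: [19]
STORE_FAST t → t=19. Stack: []
LOAD_FAST_LOAD_FAST c,c → push 21,21. Stack: [21, 21]
BINARY_OP ^ → 21 ^ 21 = 0. Stack: [0]
STORE_FAST s → s=0. Stack: []
LOAD_FAST_LOAD_FAST b,s → push 25,0. Stack: [25, 0]
BINARY_OP - → 25 - 0 = 25. Stack: [25]
LOAD_FAST z → push -19. Stack: [25, -19]
BINARY_OP // → 25 // -19 = -2. Stack: [-2]
STORE_FAST y → y=-2. Stack: []
LOAD_CONST → push 7. Stack: [7]
STORE_FAST z → z=7. Stack: []
LOAD_FAST z → push 7. Stack: [7]
RETURN_VALUE → return 7.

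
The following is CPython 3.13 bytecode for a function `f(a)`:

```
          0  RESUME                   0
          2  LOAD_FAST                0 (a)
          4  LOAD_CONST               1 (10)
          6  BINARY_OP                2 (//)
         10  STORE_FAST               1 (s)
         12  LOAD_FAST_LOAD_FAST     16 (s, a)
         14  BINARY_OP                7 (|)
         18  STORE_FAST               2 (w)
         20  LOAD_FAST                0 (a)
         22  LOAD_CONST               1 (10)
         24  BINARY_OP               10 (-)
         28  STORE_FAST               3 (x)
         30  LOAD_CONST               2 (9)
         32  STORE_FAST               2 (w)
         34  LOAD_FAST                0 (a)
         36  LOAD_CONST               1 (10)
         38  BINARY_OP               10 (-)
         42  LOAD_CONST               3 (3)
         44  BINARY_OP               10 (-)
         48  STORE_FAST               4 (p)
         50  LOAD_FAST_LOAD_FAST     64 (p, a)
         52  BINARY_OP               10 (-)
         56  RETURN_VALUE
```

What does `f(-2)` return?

LOAD_FAST a → push -2. Stack: [-2]
LOAD_CONST → push 10. Stack: [-2, 10]
BINARY_OP // → -2 // 10 = -1. Stack: [-1]
STORE_FAST s → s=-1. Stack: []
LOAD_FAST_LOAD_FAST s,a → push -1,-2. Stack: [-1, -2]
BINARY_OP | → -1 | -2 = -1. Stack: [-1]
STORE_FAST w → w=-1. Stack: []
LOAD_FAST a → push -2. Stack: [-2]
LOAD_CONST → push 10. Stack: [-2, 10]
BINARY_OP - → -2 - 10 = -12. Stack: [-12]
STORE_FAST x → x=-12. Stack: []
LOAD_CONST → push 9. Stack: [9]
STORE_FAST w → w=9. Stack: []
LOAD_FAST a → push -2. Stack: [-2]
LOAD_CONST → push 10. Stack: [-2, 10]
BINARY_OP - → -2 - 10 = -12. Stack: [-12]
LOAD_CONST → push 3. Stack: [-12, 3]
BINARY_OP - → -12 - 3 = -15. Stack: [-15]
STORE_FAST p → p=-15. Stack: []
LOAD_FAST_LOAD_FAST p,a → push -15,-2. Stack: [-15, -2]
BINARY_OP - → -15 - -2 = -13. Stack: [-13]
RETURN_VALUE → return -13.

-13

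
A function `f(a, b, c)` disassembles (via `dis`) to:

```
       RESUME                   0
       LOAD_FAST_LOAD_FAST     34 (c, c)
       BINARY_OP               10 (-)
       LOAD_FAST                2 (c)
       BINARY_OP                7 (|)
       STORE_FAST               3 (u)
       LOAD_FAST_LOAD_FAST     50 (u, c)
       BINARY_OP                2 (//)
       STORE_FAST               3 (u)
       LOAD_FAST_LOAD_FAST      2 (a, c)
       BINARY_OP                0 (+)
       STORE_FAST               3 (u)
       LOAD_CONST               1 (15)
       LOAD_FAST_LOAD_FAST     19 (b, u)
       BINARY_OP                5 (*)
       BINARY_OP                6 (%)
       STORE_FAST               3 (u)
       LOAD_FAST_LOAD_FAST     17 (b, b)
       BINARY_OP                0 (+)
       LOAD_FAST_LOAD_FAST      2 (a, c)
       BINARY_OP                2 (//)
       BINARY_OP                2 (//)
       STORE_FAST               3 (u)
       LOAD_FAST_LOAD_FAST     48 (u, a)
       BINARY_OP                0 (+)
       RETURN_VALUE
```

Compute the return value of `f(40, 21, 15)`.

LOAD_FAST_LOAD_FAST c,c → push 15,15. Stack: [15, 15]
BINARY_OP - → 15 - 15 = 0. Stack: [0]
LOAD_FAST c → push 15. Stack: [0, 15]
BINARY_OP | → 0 | 15 = 15. Stack: [15]
STORE_FAST u → u=15. Stack: []
LOAD_FAST_LOAD_FAST u,c → push 15,15. Stack: [15, 15]
BINARY_OP // → 15 // 15 = 1. Stack: [1]
STORE_FAST u → u=1. Stack: []
LOAD_FAST_LOAD_FAST a,c → push 40,15. Stack: [40, 15]
BINARY_OP + → 40 + 15 = 55. Stack: [55]
STORE_FAST u → u=55. Stack: []
LOAD_CONST → push 15. Stack: [15]
LOAD_FAST_LOAD_FAST b,u → push 21,55. Stack: [15, 21, 55]
BINARY_OP * → 21 * 55 = 1155. Stack: [15, 1155]
BINARY_OP % → 15 % 1155 = 15. Stack: [15]
STORE_FAST u → u=15. Stack: []
LOAD_FAST_LOAD_FAST b,b → push 21,21. Stack: [21, 21]
BINARY_OP + → 21 + 21 = 42. Stack: [42]
LOAD_FAST_LOAD_FAST a,c → push 40,15. Stack: [42, 40, 15]
BINARY_OP // → 40 // 15 = 2. Stack: [42, 2]
BINARY_OP // → 42 // 2 = 21. Stack: [21]
STORE_FAST u → u=21. Stack: []
LOAD_FAST_LOAD_FAST u,a → push 21,40. Stack: [21, 40]
BINARY_OP + → 21 + 40 = 61. Stack: [61]
RETURN_VALUE → return 61.

61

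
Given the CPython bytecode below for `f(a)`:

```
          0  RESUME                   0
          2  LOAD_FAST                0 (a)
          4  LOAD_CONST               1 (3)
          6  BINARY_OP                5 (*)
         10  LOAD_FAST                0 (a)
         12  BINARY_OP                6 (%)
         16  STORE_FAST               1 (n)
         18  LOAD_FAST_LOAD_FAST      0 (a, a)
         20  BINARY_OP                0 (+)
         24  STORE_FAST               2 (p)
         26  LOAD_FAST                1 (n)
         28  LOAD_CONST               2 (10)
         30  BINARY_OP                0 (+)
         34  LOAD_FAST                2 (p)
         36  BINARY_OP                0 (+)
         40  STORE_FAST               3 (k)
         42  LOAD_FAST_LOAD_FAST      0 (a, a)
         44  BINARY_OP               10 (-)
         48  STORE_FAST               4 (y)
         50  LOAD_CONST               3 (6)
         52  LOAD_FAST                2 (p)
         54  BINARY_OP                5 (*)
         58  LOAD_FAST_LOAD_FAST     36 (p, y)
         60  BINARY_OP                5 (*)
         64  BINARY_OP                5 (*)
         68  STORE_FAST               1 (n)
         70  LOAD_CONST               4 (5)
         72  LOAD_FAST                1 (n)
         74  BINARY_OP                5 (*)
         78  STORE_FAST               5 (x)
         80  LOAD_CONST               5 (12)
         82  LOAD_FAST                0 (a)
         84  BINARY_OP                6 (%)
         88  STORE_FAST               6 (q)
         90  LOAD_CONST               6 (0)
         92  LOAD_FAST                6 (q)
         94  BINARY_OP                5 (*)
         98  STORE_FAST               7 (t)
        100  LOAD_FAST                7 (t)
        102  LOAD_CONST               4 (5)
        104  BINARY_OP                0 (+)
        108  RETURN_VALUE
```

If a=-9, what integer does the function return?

LOAD_FAST a → push -9. Stack: [-9]
LOAD_CONST → push 3. Stack: [-9, 3]
BINARY_OP * → -9 * 3 = -27. Stack: [-27]
LOAD_FAST a → push -9. Stack: [-27, -9]
BINARY_OP % → -27 % -9 = 0. Stack: [0]
STORE_FAST n → n=0. Stack: []
LOAD_FAST_LOAD_FAST a,a → push -9,-9. Stack: [-9, -9]
BINARY_OP + → -9 + -9 = -18. Stack: [-18]
STORE_FAST p → p=-18. Stack: []
LOAD_FAST n → push 0. Stack: [0]
LOAD_CONST → push 10. Stack: [0, 10]
BINARY_OP + → 0 + 10 = 10. Stack: [10]
LOAD_FAST p → push -18. Stack: [10, -18]
BINARY_OP + → 10 + -18 = -8. Stack: [-8]
STORE_FAST k → k=-8. Stack: []
LOAD_FAST_LOAD_FAST a,a → push -9,-9. Stack: [-9, -9]
BINARY_OP - → -9 - -9 = 0. Stack: [0]
STORE_FAST y → y=0. Stack: []
LOAD_CONST → push 6. Stack: [6]
LOAD_FAST p → push -18. Stack: [6, -18]
BINARY_OP * → 6 * -18 = -108. Stack: [-108]
LOAD_FAST_LOAD_FAST p,y → push -18,0. Stack: [-108, -18, 0]
BINARY_OP * → -18 * 0 = 0. Stack: [-108, 0]
BINARY_OP * → -108 * 0 = 0. Stack: [0]
STORE_FAST n → n=0. Stack: []
LOAD_CONST → push 5. Stack: [5]
LOAD_FAST n → push 0. Stack: [5, 0]
BINARY_OP * → 5 * 0 = 0. Stack: [0]
STORE_FAST x → x=0. Stack: []
LOAD_CONST → push 12. Stack: [12]
LOAD_FAST a → push -9. Stack: [12, -9]
BINARY_OP % → 12 % -9 = -6. Stack: [-6]
STORE_FAST q → q=-6. Stack: []
LOAD_CONST → push 0. Stack: [0]
LOAD_FAST q → push -6. Stack: [0, -6]
BINARY_OP * → 0 * -6 = 0. Stack: [0]
STORE_FAST t → t=0. Stack: []
LOAD_FAST t → push 0. Stack: [0]
LOAD_CONST → push 5. Stack: [0, 5]
BINARY_OP + → 0 + 5 = 5. Stack: [5]
RETURN_VALUE → return 5.

5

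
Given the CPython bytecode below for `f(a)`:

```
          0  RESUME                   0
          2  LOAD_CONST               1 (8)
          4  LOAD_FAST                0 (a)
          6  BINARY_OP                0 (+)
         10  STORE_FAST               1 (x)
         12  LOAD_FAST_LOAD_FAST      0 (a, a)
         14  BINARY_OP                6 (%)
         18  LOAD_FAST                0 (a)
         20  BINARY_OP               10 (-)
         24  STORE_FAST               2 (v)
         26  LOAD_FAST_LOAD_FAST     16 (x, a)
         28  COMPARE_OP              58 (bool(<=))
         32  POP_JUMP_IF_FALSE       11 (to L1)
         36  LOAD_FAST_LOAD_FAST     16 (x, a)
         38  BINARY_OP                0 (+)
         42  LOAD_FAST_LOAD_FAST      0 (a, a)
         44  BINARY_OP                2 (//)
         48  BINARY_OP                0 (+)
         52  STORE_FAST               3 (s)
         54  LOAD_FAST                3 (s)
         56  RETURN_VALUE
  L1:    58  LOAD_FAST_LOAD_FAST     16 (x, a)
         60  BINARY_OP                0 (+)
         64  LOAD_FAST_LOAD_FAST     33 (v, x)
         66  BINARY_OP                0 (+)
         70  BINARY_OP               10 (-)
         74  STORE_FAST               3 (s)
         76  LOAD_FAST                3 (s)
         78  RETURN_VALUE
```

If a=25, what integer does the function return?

50

LOAD_CONST → push 8. Stack: [8]
LOAD_FAST a → push 25. Stack: [8, 25]
BINARY_OP + → 8 + 25 = 33. Stack: [33]
STORE_FAST x → x=33. Stack: []
LOAD_FAST_LOAD_FAST a,a → push 25,25. Stack: [25, 25]
BINARY_OP % → 25 % 25 = 0. Stack: [0]
LOAD_FAST a → push 25. Stack: [0, 25]
BINARY_OP - → 0 - 25 = -25. Stack: [-25]
STORE_FAST v → v=-25. Stack: []
LOAD_FAST_LOAD_FAST x,a → push 33,25. Stack: [33, 25]
COMPARE_OP bool(<=) → 33 vs 25 = False. Stack: [False]
POP_JUMP_IF_FALSE → pop False; jump. Stack: []
LOAD_FAST_LOAD_FAST x,a → push 33,25. Stack: [33, 25]
BINARY_OP + → 33 + 25 = 58. Stack: [58]
LOAD_FAST_LOAD_FAST v,x → push -25,33. Stack: [58, -25, 33]
BINARY_OP + → -25 + 33 = 8. Stack: [58, 8]
BINARY_OP - → 58 - 8 = 50. Stack: [50]
STORE_FAST s → s=50. Stack: []
LOAD_FAST s → push 50. Stack: [50]
RETURN_VALUE → return 50.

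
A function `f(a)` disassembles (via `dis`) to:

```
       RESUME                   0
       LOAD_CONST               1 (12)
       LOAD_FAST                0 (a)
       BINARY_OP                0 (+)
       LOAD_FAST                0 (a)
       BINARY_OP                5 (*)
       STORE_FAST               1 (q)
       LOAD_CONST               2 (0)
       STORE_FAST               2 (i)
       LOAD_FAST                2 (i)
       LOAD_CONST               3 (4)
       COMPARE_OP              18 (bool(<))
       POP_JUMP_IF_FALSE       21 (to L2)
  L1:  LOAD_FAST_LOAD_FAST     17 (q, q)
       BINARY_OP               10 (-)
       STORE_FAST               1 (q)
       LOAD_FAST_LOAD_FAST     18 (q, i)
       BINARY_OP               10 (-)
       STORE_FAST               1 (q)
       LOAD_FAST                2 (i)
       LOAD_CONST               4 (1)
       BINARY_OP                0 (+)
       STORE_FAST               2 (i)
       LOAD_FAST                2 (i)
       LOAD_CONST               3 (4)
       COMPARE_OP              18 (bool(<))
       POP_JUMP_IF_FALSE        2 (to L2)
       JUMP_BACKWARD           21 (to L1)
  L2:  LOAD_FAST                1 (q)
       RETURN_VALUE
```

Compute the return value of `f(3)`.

LOAD_CONST → push 12
LOAD_FAST a → push 3
BINARY_OP + → 12 + 3 = 15
LOAD_FAST a → push 3
BINARY_OP * → 15 * 3 = 45
STORE_FAST q → q=45
LOAD_CONST → push 0
STORE_FAST i → i=0
LOAD_FAST i → push 0
LOAD_CONST → push 4
COMPARE_OP bool(<) → 0 vs 4 = True
POP_JUMP_IF_FALSE → pop True; no jump
LOAD_FAST_LOAD_FAST q,q → push 45,45
BINARY_OP - → 45 - 45 = 0
STORE_FAST q → q=0
LOAD_FAST_LOAD_FAST q,i → push 0,0
BINARY_OP - → 0 - 0 = 0
STORE_FAST q → q=0
LOAD_FAST i → push 0
LOAD_CONST → push 1
BINARY_OP + → 0 + 1 = 1
STORE_FAST i → i=1
LOAD_FAST i → push 1
LOAD_CONST → push 4
COMPARE_OP bool(<) → 1 vs 4 = True
POP_JUMP_IF_FALSE → pop True; no jump
LOAD_FAST_LOAD_FAST q,q → push 0,0
BINARY_OP - → 0 - 0 = 0
STORE_FAST q → q=0
LOAD_FAST_LOAD_FAST q,i → push 0,1
BINARY_OP - → 0 - 1 = -1
STORE_FAST q → q=-1
LOAD_FAST i → push 1
LOAD_CONST → push 1
BINARY_OP + → 1 + 1 = 2
STORE_FAST i → i=2
LOAD_FAST i → push 2
LOAD_CONST → push 4
COMPARE_OP bool(<) → 2 vs 4 = True
POP_JUMP_IF_FALSE → pop True; no jump
LOAD_FAST_LOAD_FAST q,q → push -1,-1
BINARY_OP - → -1 - -1 = 0
STORE_FAST q → q=0
LOAD_FAST_LOAD_FAST q,i → push 0,2
BINARY_OP - → 0 - 2 = -2
STORE_FAST q → q=-2
LOAD_FAST i → push 2
LOAD_CONST → push 1
BINARY_OP + → 2 + 1 = 3
STORE_FAST i → i=3
LOAD_FAST i → push 3
LOAD_CONST → push 4
COMPARE_OP bool(<) → 3 vs 4 = True
POP_JUMP_IF_FALSE → pop True; no jump
LOAD_FAST_LOAD_FAST q,q → push -2,-2
BINARY_OP - → -2 - -2 = 0
STORE_FAST q → q=0
LOAD_FAST_LOAD_FAST q,i → push 0,3
BINARY_OP - → 0 - 3 = -3
STORE_FAST q → q=-3
LOAD_FAST i → push 3
LOAD_CONST → push 1
BINARY_OP + → 3 + 1 = 4
STORE_FAST i → i=4
LOAD_FAST i → push 4
LOAD_CONST → push 4
COMPARE_OP bool(<) → 4 vs 4 = False
POP_JUMP_IF_FALSE → pop False; jump
LOAD_FAST q → push -3
RETURN_VALUE → return -3.

-3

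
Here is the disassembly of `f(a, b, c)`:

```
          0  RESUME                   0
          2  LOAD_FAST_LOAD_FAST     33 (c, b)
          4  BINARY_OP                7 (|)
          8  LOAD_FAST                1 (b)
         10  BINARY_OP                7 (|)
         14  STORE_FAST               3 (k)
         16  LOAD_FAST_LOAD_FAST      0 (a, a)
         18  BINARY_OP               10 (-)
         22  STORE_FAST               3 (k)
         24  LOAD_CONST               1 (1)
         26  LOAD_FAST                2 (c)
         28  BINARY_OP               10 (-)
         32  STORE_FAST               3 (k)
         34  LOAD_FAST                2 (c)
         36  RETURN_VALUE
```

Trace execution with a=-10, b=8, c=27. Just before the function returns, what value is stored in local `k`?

LOAD_FAST_LOAD_FAST c,b → push 27,8. Stack: [27, 8]
BINARY_OP | → 27 | 8 = 27. Stack: [27]
LOAD_FAST b → push 8. Stack: [27, 8]
BINARY_OP | → 27 | 8 = 27. Stack: [27]
STORE_FAST k → k=27. Stack: []
LOAD_FAST_LOAD_FAST a,a → push -10,-10. Stack: [-10, -10]
BINARY_OP - → -10 - -10 = 0. Stack: [0]
STORE_FAST k → k=0. Stack: []
LOAD_CONST → push 1. Stack: [1]
LOAD_FAST c → push 27. Stack: [1, 27]
BINARY_OP - → 1 - 27 = -26. Stack: [-26]
STORE_FAST k → k=-26. Stack: []
LOAD_FAST c → push 27. Stack: [27]
RETURN_VALUE → return 27.

-26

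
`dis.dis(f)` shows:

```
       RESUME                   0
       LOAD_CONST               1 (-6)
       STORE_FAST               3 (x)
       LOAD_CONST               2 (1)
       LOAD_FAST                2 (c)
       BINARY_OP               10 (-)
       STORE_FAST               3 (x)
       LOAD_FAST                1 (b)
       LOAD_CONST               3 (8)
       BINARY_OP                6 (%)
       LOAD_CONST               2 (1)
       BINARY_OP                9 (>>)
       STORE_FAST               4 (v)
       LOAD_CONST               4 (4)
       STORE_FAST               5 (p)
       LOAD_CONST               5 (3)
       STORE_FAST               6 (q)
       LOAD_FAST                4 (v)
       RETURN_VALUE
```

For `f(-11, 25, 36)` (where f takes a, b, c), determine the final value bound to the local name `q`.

3

LOAD_CONST → push -6. Stack: [-6]
STORE_FAST x → x=-6. Stack: []
LOAD_CONST → push 1. Stack: [1]
LOAD_FAST c → push 36. Stack: [1, 36]
BINARY_OP - → 1 - 36 = -35. Stack: [-35]
STORE_FAST x → x=-35. Stack: []
LOAD_FAST b → push 25. Stack: [25]
LOAD_CONST → push 8. Stack: [25, 8]
BINARY_OP % → 25 % 8 = 1. Stack: [1]
LOAD_CONST → push 1. Stack: [1, 1]
BINARY_OP >> → 1 >> 1 = 0. Stack: [0]
STORE_FAST v → v=0. Stack: []
LOAD_CONST → push 4. Stack: [4]
STORE_FAST p → p=4. Stack: []
LOAD_CONST → push 3. Stack: [3]
STORE_FAST q → q=3. Stack: []
LOAD_FAST v → push 0. Stack: [0]
RETURN_VALUE → return 0.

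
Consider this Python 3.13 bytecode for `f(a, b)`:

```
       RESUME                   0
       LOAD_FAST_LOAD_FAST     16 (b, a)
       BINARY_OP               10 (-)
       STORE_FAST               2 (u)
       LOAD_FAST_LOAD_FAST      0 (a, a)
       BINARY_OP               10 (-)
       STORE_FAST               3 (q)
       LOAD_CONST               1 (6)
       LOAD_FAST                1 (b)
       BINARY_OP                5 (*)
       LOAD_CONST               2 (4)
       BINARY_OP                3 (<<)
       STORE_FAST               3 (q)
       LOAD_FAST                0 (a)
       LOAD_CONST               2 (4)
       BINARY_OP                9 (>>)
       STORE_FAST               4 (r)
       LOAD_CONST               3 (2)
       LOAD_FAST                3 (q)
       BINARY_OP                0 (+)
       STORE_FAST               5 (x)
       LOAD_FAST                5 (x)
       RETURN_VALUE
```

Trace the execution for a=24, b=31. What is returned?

LOAD_FAST_LOAD_FAST b,a → push 31,24. Stack: [31, 24]
BINARY_OP - → 31 - 24 = 7. Stack: [7]
STORE_FAST u → u=7. Stack: []
LOAD_FAST_LOAD_FAST a,a → push 24,24. Stack: [24, 24]
BINARY_OP - → 24 - 24 = 0. Stack: [0]
STORE_FAST q → q=0. Stack: []
LOAD_CONST → push 6. Stack: [6]
LOAD_FAST b → push 31. Stack: [6, 31]
BINARY_OP * → 6 * 31 = 186. Stack: [186]
LOAD_CONST → push 4. Stack: [186, 4]
BINARY_OP << → 186 << 4 = 2976. Stack: [2976]
STORE_FAST q → q=2976. Stack: []
LOAD_FAST a → push 24. Stack: [24]
LOAD_CONST → push 4. Stack: [24, 4]
BINARY_OP >> → 24 >> 4 = 1. Stack: [1]
STORE_FAST r → r=1. Stack: []
LOAD_CONST → push 2. Stack: [2]
LOAD_FAST q → push 2976. Stack: [2, 2976]
BINARY_OP + → 2 + 2976 = 2978. Stack: [2978]
STORE_FAST x → x=2978. Stack: []
LOAD_FAST x → push 2978. Stack: [2978]
RETURN_VALUE → return 2978.

2978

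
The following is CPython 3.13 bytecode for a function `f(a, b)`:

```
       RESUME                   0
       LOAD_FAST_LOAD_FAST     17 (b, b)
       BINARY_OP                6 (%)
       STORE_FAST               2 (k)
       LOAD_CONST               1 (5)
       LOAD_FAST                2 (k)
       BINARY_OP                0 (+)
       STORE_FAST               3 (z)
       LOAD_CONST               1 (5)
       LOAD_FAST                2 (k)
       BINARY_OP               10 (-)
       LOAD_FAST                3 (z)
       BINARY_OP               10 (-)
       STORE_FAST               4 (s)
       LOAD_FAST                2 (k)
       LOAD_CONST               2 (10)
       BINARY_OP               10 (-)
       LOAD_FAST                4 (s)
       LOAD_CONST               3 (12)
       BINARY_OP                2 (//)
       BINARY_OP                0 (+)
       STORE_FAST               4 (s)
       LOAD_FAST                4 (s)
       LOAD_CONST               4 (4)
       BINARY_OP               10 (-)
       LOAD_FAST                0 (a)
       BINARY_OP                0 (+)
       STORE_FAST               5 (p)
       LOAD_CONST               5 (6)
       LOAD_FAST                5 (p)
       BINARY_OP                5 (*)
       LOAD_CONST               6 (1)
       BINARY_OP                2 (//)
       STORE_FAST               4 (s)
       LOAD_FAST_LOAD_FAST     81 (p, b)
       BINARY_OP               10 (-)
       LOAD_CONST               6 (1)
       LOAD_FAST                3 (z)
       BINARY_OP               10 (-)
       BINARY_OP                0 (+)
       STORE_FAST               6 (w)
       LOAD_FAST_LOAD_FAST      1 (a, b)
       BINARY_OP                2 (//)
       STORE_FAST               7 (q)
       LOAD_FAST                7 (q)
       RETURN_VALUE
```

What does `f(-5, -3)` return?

1

LOAD_FAST_LOAD_FAST b,b → push -3,-3. Stack: [-3, -3]
BINARY_OP % → -3 % -3 = 0. Stack: [0]
STORE_FAST k → k=0. Stack: []
LOAD_CONST → push 5. Stack: [5]
LOAD_FAST k → push 0. Stack: [5, 0]
BINARY_OP + → 5 + 0 = 5. Stack: [5]
STORE_FAST z → z=5. Stack: []
LOAD_CONST → push 5. Stack: [5]
LOAD_FAST k → push 0. Stack: [5, 0]
BINARY_OP - → 5 - 0 = 5. Stack: [5]
LOAD_FAST z → push 5. Stack: [5, 5]
BINARY_OP - → 5 - 5 = 0. Stack: [0]
STORE_FAST s → s=0. Stack: []
LOAD_FAST k → push 0. Stack: [0]
LOAD_CONST → push 10. Stack: [0, 10]
BINARY_OP - → 0 - 10 = -10. Stack: [-10]
LOAD_FAST s → push 0. Stack: [-10, 0]
LOAD_CONST → push 12. Stack: [-10, 0, 12]
BINARY_OP // → 0 // 12 = 0. Stack: [-10, 0]
BINARY_OP + → -10 + 0 = -10. Stack: [-10]
STORE_FAST s → s=-10. Stack: []
LOAD_FAST s → push -10. Stack: [-10]
LOAD_CONST → push 4. Stack: [-10, 4]
BINARY_OP - → -10 - 4 = -14. Stack: [-14]
LOAD_FAST a → push -5. Stack: [-14, -5]
BINARY_OP + → -14 + -5 = -19. Stack: [-19]
STORE_FAST p → p=-19. Stack: []
LOAD_CONST → push 6. Stack: [6]
LOAD_FAST p → push -19. Stack: [6, -19]
BINARY_OP * → 6 * -19 = -114. Stack: [-114]
LOAD_CONST → push 1. Stack: [-114, 1]
BINARY_OP // → -114 // 1 = -114. Stack: [-114]
STORE_FAST s → s=-114. Stack: []
LOAD_FAST_LOAD_FAST p,b → push -19,-3. Stack: [-19, -3]
BINARY_OP - → -19 - -3 = -16. Stack: [-16]
LOAD_CONST → push 1. Stack: [-16, 1]
LOAD_FAST z → push 5. Stack: [-16, 1, 5]
BINARY_OP - → 1 - 5 = -4. Stack: [-16, -4]
BINARY_OP + → -16 + -4 = -20. Stack: [-20]
STORE_FAST w → w=-20. Stack: []
LOAD_FAST_LOAD_FAST a,b → push -5,-3. Stack: [-5, -3]
BINARY_OP // → -5 // -3 = 1. Stack: [1]
STORE_FAST q → q=1. Stack: []
LOAD_FAST q → push 1. Stack: [1]
RETURN_VALUE → return 1.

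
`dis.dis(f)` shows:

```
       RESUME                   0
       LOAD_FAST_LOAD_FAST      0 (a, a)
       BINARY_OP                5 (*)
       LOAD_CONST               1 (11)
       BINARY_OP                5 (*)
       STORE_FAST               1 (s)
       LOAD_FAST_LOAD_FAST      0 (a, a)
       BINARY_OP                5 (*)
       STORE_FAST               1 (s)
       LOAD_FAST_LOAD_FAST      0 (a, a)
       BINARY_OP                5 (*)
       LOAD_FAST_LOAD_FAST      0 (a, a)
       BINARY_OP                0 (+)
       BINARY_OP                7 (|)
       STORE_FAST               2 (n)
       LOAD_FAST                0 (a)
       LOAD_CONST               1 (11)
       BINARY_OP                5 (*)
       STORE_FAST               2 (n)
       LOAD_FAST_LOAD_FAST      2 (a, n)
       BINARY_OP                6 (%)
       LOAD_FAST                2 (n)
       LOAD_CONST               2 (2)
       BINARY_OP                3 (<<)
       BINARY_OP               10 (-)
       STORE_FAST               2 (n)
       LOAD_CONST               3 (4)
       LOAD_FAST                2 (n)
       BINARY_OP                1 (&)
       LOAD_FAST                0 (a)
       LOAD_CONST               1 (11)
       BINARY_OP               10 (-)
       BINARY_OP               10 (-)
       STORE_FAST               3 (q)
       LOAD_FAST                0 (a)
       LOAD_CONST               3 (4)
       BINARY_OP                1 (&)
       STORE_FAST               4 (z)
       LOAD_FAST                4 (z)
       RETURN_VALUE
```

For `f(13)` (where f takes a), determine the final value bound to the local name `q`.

LOAD_FAST_LOAD_FAST a,a → push 13,13. Stack: [13, 13]
BINARY_OP * → 13 * 13 = 169. Stack: [169]
LOAD_CONST → push 11. Stack: [169, 11]
BINARY_OP * → 169 * 11 = 1859. Stack: [1859]
STORE_FAST s → s=1859. Stack: []
LOAD_FAST_LOAD_FAST a,a → push 13,13. Stack: [13, 13]
BINARY_OP * → 13 * 13 = 169. Stack: [169]
STORE_FAST s → s=169. Stack: []
LOAD_FAST_LOAD_FAST a,a → push 13,13. Stack: [13, 13]
BINARY_OP * → 13 * 13 = 169. Stack: [169]
LOAD_FAST_LOAD_FAST a,a → push 13,13. Stack: [169, 13, 13]
BINARY_OP + → 13 + 13 = 26. Stack: [169, 26]
BINARY_OP | → 169 | 26 = 187. Stack: [187]
STORE_FAST n → n=187. Stack: []
LOAD_FAST a → push 13. Stack: [13]
LOAD_CONST → push 11. Stack: [13, 11]
BINARY_OP * → 13 * 11 = 143. Stack: [143]
STORE_FAST n → n=143. Stack: []
LOAD_FAST_LOAD_FAST a,n → push 13,143. Stack: [13, 143]
BINARY_OP % → 13 % 143 = 13. Stack: [13]
LOAD_FAST n → push 143. Stack: [13, 143]
LOAD_CONST → push 2. Stack: [13, 143, 2]
BINARY_OP << → 143 << 2 = 572. Stack: [13, 572]
BINARY_OP - → 13 - 572 = -559. Stack: [-559]
STORE_FAST n → n=-559. Stack: []
LOAD_CONST → push 4. Stack: [4]
LOAD_FAST n → push -559. Stack: [4, -559]
BINARY_OP & → 4 & -559 = 0. Stack: [0]
LOAD_FAST a → push 13. Stack: [0, 13]
LOAD_CONST → push 11. Stack: [0, 13, 11]
BINARY_OP - → 13 - 11 = 2. Stack: [0, 2]
BINARY_OP - → 0 - 2 = -2. Stack: [-2]
STORE_FAST q → q=-2. Stack: []
LOAD_FAST a → push 13. Stack: [13]
LOAD_CONST → push 4. Stack: [13, 4]
BINARY_OP & → 13 & 4 = 4. Stack: [4]
STORE_FAST z → z=4. Stack: []
LOAD_FAST z → push 4. Stack: [4]
RETURN_VALUE → return 4.

-2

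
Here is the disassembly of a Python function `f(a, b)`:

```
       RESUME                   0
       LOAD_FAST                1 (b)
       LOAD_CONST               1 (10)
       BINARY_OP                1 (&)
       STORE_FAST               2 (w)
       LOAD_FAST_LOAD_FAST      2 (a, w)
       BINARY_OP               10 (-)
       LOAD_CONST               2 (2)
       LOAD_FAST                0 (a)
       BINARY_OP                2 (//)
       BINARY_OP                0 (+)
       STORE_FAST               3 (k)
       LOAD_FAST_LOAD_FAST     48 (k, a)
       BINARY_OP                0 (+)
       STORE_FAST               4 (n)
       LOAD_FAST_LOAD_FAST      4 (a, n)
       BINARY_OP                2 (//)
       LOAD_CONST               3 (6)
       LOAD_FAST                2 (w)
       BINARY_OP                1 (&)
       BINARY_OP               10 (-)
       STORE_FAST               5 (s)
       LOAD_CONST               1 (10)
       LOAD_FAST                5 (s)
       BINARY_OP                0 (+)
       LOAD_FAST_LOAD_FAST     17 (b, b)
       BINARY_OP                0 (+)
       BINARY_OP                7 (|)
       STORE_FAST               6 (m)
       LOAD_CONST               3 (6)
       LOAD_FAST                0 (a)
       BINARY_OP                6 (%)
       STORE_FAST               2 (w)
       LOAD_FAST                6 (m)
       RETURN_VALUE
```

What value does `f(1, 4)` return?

10

LOAD_FAST b → push 4. Stack: [4]
LOAD_CONST → push 10. Stack: [4, 10]
BINARY_OP & → 4 & 10 = 0. Stack: [0]
STORE_FAST w → w=0. Stack: []
LOAD_FAST_LOAD_FAST a,w → push 1,0. Stack: [1, 0]
BINARY_OP - → 1 - 0 = 1. Stack: [1]
LOAD_CONST → push 2. Stack: [1, 2]
LOAD_FAST a → push 1. Stack: [1, 2, 1]
BINARY_OP // → 2 // 1 = 2. Stack: [1, 2]
BINARY_OP + → 1 + 2 = 3. Stack: [3]
STORE_FAST k → k=3. Stack: []
LOAD_FAST_LOAD_FAST k,a → push 3,1. Stack: [3, 1]
BINARY_OP + → 3 + 1 = 4. Stack: [4]
STORE_FAST n → n=4. Stack: []
LOAD_FAST_LOAD_FAST a,n → push 1,4. Stack: [1, 4]
BINARY_OP // → 1 // 4 = 0. Stack: [0]
LOAD_CONST → push 6. Stack: [0, 6]
LOAD_FAST w → push 0. Stack: [0, 6, 0]
BINARY_OP & → 6 & 0 = 0. Stack: [0, 0]
BINARY_OP - → 0 - 0 = 0. Stack: [0]
STORE_FAST s → s=0. Stack: []
LOAD_CONST → push 10. Stack: [10]
LOAD_FAST s → push 0. Stack: [10, 0]
BINARY_OP + → 10 + 0 = 10. Stack: [10]
LOAD_FAST_LOAD_FAST b,b → push 4,4. Stack: [10, 4, 4]
BINARY_OP + → 4 + 4 = 8. Stack: [10, 8]
BINARY_OP | → 10 | 8 = 10. Stack: [10]
STORE_FAST m → m=10. Stack: []
LOAD_CONST → push 6. Stack: [6]
LOAD_FAST a → push 1. Stack: [6, 1]
BINARY_OP % → 6 % 1 = 0. Stack: [0]
STORE_FAST w → w=0. Stack: []
LOAD_FAST m → push 10. Stack: [10]
RETURN_VALUE → return 10.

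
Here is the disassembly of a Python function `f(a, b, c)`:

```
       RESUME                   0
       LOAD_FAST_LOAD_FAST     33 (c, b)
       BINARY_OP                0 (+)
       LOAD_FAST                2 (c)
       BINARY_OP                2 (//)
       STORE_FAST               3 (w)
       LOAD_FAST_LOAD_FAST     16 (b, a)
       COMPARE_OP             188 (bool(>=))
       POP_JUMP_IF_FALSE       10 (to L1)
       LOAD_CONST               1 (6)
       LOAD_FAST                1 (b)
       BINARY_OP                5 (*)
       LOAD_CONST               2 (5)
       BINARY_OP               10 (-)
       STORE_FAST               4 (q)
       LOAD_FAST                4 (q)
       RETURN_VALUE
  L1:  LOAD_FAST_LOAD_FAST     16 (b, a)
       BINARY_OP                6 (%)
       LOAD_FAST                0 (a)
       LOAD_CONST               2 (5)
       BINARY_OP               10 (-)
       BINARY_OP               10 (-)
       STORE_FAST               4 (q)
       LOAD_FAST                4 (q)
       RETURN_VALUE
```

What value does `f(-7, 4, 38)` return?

LOAD_FAST_LOAD_FAST c,b → push 38,4. Stack: [38, 4]
BINARY_OP + → 38 + 4 = 42. Stack: [42]
LOAD_FAST c → push 38. Stack: [42, 38]
BINARY_OP // → 42 // 38 = 1. Stack: [1]
STORE_FAST w → w=1. Stack: []
LOAD_FAST_LOAD_FAST b,a → push 4,-7. Stack: [4, -7]
COMPARE_OP bool(>=) → 4 vs -7 = True. Stack: [True]
POP_JUMP_IF_FALSE → pop True; no jump. Stack: []
LOAD_CONST → push 6. Stack: [6]
LOAD_FAST b → push 4. Stack: [6, 4]
BINARY_OP * → 6 * 4 = 24. Stack: [24]
LOAD_CONST → push 5. Stack: [24, 5]
BINARY_OP - → 24 - 5 = 19. Stack: [19]
STORE_FAST q → q=19. Stack: []
LOAD_FAST q → push 19. Stack: [19]
RETURN_VALUE → return 19.

19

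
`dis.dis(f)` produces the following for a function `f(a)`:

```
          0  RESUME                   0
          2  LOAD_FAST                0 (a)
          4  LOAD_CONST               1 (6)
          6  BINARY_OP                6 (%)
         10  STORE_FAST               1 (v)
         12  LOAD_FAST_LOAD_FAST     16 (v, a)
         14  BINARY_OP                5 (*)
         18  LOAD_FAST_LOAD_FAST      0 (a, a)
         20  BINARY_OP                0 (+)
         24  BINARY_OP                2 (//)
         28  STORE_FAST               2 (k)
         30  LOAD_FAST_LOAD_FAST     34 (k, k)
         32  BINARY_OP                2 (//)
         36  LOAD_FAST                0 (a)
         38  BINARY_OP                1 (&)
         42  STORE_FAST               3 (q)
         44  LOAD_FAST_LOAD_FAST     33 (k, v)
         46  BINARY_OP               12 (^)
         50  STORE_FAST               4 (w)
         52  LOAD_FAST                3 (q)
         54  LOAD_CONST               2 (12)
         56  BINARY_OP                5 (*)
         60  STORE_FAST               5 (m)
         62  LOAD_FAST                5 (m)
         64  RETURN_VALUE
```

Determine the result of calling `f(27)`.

LOAD_FAST a → push 27. Stack: [27]
LOAD_CONST → push 6. Stack: [27, 6]
BINARY_OP % → 27 % 6 = 3. Stack: [3]
STORE_FAST v → v=3. Stack: []
LOAD_FAST_LOAD_FAST v,a → push 3,27. Stack: [3, 27]
BINARY_OP * → 3 * 27 = 81. Stack: [81]
LOAD_FAST_LOAD_FAST a,a → push 27,27. Stack: [81, 27, 27]
BINARY_OP + → 27 + 27 = 54. Stack: [81, 54]
BINARY_OP // → 81 // 54 = 1. Stack: [1]
STORE_FAST k → k=1. Stack: []
LOAD_FAST_LOAD_FAST k,k → push 1,1. Stack: [1, 1]
BINARY_OP // → 1 // 1 = 1. Stack: [1]
LOAD_FAST a → push 27. Stack: [1, 27]
BINARY_OP & → 1 & 27 = 1. Stack: [1]
STORE_FAST q → q=1. Stack: []
LOAD_FAST_LOAD_FAST k,v → push 1,3. Stack: [1, 3]
BINARY_OP ^ → 1 ^ 3 = 2. Stack: [2]
STORE_FAST w → w=2. Stack: []
LOAD_FAST q → push 1. Stack: [1]
LOAD_CONST → push 12. Stack: [1, 12]
BINARY_OP * → 1 * 12 = 12. Stack: [12]
STORE_FAST m → m=12. Stack: []
LOAD_FAST m → push 12. Stack: [12]
RETURN_VALUE → return 12.

12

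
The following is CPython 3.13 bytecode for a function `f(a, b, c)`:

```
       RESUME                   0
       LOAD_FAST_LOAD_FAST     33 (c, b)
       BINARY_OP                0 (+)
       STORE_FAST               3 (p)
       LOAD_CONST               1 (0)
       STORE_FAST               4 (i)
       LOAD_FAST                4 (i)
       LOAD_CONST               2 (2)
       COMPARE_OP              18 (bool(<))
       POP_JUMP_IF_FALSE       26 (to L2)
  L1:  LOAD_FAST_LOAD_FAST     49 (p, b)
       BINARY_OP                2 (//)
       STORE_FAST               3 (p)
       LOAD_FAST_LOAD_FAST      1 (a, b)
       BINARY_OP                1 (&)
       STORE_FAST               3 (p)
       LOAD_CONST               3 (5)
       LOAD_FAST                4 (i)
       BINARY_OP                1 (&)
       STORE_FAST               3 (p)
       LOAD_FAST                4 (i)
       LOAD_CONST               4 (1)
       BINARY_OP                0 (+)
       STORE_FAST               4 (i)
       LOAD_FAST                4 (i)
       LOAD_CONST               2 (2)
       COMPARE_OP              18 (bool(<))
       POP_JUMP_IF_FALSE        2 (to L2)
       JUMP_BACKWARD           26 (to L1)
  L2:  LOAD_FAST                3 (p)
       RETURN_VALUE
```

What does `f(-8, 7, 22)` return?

1

LOAD_FAST_LOAD_FAST c,b → push 22,7. Stack: [22, 7]
BINARY_OP + → 22 + 7 = 29. Stack: [29]
STORE_FAST p → p=29. Stack: []
LOAD_CONST → push 0. Stack: [0]
STORE_FAST i → i=0. Stack: []
LOAD_FAST i → push 0. Stack: [0]
LOAD_CONST → push 2. Stack: [0, 2]
COMPARE_OP bool(<) → 0 vs 2 = True. Stack: [True]
POP_JUMP_IF_FALSE → pop True; no jump. Stack: []
LOAD_FAST_LOAD_FAST p,b → push 29,7. Stack: [29, 7]
BINARY_OP // → 29 // 7 = 4. Stack: [4]
STORE_FAST p → p=4. Stack: []
LOAD_FAST_LOAD_FAST a,b → push -8,7. Stack: [-8, 7]
BINARY_OP & → -8 & 7 = 0. Stack: [0]
STORE_FAST p → p=0. Stack: []
LOAD_CONST → push 5. Stack: [5]
LOAD_FAST i → push 0. Stack: [5, 0]
BINARY_OP & → 5 & 0 = 0. Stack: [0]
STORE_FAST p → p=0. Stack: []
LOAD_FAST i → push 0. Stack: [0]
LOAD_CONST → push 1. Stack: [0, 1]
BINARY_OP + → 0 + 1 = 1. Stack: [1]
STORE_FAST i → i=1. Stack: []
LOAD_FAST i → push 1. Stack: [1]
LOAD_CONST → push 2. Stack: [1, 2]
COMPARE_OP bool(<) → 1 vs 2 = True. Stack: [True]
POP_JUMP_IF_FALSE → pop True; no jump. Stack: []
LOAD_FAST_LOAD_FAST p,b → push 0,7. Stack: [0, 7]
BINARY_OP // → 0 // 7 = 0. Stack: [0]
STORE_FAST p → p=0. Stack: []
LOAD_FAST_LOAD_FAST a,b → push -8,7. Stack: [-8, 7]
BINARY_OP & → -8 & 7 = 0. Stack: [0]
STORE_FAST p → p=0. Stack: []
LOAD_CONST → push 5. Stack: [5]
LOAD_FAST i → push 1. Stack: [5, 1]
BINARY_OP & → 5 & 1 = 1. Stack: [1]
STORE_FAST p → p=1. Stack: []
LOAD_FAST i → push 1. Stack: [1]
LOAD_CONST → push 1. Stack: [1, 1]
BINARY_OP + → 1 + 1 = 2. Stack: [2]
STORE_FAST i → i=2. Stack: []
LOAD_FAST i → push 2. Stack: [2]
LOAD_CONST → push 2. Stack: [2, 2]
COMPARE_OP bool(<) → 2 vs 2 = False. Stack: [False]
POP_JUMP_IF_FALSE → pop False; jump. Stack: []
LOAD_FAST p → push 1. Stack: [1]
RETURN_VALUE → return 1.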